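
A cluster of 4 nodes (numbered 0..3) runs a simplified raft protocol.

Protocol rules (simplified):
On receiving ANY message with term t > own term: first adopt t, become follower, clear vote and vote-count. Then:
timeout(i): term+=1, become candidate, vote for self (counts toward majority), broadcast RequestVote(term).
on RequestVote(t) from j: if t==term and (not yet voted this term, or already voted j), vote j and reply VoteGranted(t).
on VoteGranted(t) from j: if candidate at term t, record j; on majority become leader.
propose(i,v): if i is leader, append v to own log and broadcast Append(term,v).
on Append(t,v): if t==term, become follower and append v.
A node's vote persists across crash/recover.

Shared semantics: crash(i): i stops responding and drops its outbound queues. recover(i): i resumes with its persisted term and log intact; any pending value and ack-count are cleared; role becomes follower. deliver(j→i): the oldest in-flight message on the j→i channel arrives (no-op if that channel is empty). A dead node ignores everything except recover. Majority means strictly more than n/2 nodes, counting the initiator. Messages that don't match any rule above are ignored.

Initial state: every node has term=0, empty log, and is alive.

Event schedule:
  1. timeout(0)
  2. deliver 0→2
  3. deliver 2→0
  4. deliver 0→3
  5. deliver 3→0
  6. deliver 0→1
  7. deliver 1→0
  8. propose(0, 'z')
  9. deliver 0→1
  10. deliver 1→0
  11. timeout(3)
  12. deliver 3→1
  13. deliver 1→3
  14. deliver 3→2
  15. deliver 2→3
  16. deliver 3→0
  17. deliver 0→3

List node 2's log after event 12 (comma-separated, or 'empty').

empty

e1 timeout(0): 0[cand,t=1,-]
e2 deliver 0→2: 2[foll,t=1,-]
e3 deliver 2→0: ·
e4 deliver 0→3: 3[foll,t=1,-]
e5 deliver 3→0: 0[lead,t=1,-]
e6 deliver 0→1: 1[foll,t=1,-]
e7 deliver 1→0: ·
e8 propose(0,'z'): 0[lead,t=1,z]
e9 deliver 0→1: 1[foll,t=1,z]
e10 deliver 1→0: ·
e11 timeout(3): 3[cand,t=2,-]
e12 deliver 3→1: 1[foll,t=2,z]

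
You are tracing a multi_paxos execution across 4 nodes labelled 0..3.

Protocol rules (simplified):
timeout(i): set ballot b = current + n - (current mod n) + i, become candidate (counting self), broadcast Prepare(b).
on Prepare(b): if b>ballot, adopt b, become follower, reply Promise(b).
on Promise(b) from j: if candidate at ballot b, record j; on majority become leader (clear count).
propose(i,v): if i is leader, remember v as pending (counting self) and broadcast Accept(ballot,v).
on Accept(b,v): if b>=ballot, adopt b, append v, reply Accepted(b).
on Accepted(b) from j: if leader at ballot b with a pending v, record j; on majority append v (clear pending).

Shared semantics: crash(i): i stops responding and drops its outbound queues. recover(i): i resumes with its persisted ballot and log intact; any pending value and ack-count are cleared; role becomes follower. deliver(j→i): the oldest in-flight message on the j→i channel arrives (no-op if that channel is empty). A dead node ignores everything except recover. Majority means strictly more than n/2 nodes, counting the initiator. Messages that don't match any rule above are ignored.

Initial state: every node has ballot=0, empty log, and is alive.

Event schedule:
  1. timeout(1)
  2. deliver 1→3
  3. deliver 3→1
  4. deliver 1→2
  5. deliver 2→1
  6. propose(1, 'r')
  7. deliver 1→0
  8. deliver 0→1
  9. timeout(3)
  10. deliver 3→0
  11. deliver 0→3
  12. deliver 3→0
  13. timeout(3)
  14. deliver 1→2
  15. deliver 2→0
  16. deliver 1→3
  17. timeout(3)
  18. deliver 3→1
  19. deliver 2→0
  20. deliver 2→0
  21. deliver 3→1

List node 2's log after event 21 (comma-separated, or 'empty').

1. timeout(1):  <1:cand b5 ->
2. deliver 1→3:  <3:foll b5 ->
3. deliver 3→1:  nop
4. deliver 1→2:  <2:foll b5 ->
5. deliver 2→1:  <1:lead b5 ->
6. propose(1,'r'):  nop
7. deliver 1→0:  <0:foll b5 ->
8. deliver 0→1:  nop
9. timeout(3):  <3:cand b11 ->
10. deliver 3→0:  <0:foll b11 ->
11. deliver 0→3:  nop
12. deliver 3→0:  nop
13. timeout(3):  <3:cand b15 ->
14. deliver 1→2:  <2:foll b5 r>
15. deliver 2→0:  nop
16. deliver 1→3:  nop
17. timeout(3):  <3:cand b19 ->
18. deliver 3→1:  <1:foll b11 ->
19. deliver 2→0:  nop
20. deliver 2→0:  nop
21. deliver 3→1:  <1:foll b15 ->

r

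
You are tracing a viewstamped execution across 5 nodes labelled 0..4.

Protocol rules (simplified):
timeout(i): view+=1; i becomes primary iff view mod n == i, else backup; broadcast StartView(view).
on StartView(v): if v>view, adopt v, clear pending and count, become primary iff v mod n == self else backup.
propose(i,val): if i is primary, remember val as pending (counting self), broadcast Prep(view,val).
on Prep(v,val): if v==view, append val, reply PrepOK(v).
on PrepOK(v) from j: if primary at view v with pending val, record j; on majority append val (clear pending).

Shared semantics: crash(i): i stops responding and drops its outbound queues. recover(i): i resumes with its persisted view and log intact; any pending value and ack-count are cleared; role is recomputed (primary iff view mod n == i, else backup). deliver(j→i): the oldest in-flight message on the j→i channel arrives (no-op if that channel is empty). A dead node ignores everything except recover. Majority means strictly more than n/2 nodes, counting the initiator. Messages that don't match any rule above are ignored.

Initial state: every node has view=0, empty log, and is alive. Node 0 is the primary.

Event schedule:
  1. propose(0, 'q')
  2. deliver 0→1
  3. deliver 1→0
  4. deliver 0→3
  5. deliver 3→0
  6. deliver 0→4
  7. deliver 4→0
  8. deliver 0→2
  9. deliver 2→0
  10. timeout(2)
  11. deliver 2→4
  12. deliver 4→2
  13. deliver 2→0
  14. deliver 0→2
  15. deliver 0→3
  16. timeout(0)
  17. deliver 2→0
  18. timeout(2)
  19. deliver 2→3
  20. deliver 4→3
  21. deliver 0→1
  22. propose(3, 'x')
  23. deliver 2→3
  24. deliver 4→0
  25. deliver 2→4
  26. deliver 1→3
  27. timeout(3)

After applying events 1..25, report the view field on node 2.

2

[1] propose(0,'q') → ∅
[2] deliver 0→1 → N1(back v0 [q])
[3] deliver 1→0 → ∅
[4] deliver 0→3 → N3(back v0 [q])
[5] deliver 3→0 → N0(prim v0 [q])
[6] deliver 0→4 → N4(back v0 [q])
[7] deliver 4→0 → ∅
[8] deliver 0→2 → N2(back v0 [q])
[9] deliver 2→0 → ∅
[10] timeout(2) → N2(back v1 [q])
[11] deliver 2→4 → N4(back v1 [q])
[12] deliver 4→2 → ∅
[13] deliver 2→0 → N0(back v1 [q])
[14] deliver 0→2 → ∅
[15] deliver 0→3 → ∅
[16] timeout(0) → N0(back v2 [q])
[17] deliver 2→0 → ∅
[18] timeout(2) → N2(prim v2 [q])
[19] deliver 2→3 → N3(back v1 [q])
[20] deliver 4→3 → ∅
[21] deliver 0→1 → N1(back v2 [q])
[22] propose(3,'x') → ∅
[23] deliver 2→3 → N3(back v2 [q])
[24] deliver 4→0 → ∅
[25] deliver 2→4 → N4(back v2 [q])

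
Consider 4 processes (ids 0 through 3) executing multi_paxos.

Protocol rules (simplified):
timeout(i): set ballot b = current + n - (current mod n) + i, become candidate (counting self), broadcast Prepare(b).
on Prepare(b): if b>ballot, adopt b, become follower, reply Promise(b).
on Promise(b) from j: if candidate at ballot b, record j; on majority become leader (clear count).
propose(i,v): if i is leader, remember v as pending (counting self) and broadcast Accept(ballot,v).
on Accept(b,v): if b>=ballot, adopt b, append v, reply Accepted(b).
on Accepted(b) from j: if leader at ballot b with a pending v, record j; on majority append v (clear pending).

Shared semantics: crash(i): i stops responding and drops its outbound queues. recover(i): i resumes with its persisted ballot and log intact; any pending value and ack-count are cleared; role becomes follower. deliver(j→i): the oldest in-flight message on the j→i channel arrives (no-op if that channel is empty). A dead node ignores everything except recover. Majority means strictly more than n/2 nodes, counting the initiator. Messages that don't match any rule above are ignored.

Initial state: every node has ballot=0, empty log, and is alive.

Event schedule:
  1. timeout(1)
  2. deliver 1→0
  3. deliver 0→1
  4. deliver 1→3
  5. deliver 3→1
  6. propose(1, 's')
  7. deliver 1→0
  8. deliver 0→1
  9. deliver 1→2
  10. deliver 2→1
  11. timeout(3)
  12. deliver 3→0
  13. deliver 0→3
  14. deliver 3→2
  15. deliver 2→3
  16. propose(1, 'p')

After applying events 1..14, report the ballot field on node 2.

11

1. timeout(1):  <1:cand b5 ->
2. deliver 1→0:  <0:foll b5 ->
3. deliver 0→1:  nop
4. deliver 1→3:  <3:foll b5 ->
5. deliver 3→1:  <1:lead b5 ->
6. propose(1,'s'):  nop
7. deliver 1→0:  <0:foll b5 s>
8. deliver 0→1:  nop
9. deliver 1→2:  <2:foll b5 ->
10. deliver 2→1:  nop
11. timeout(3):  <3:cand b11 ->
12. deliver 3→0:  <0:foll b11 s>
13. deliver 0→3:  nop
14. deliver 3→2:  <2:foll b11 ->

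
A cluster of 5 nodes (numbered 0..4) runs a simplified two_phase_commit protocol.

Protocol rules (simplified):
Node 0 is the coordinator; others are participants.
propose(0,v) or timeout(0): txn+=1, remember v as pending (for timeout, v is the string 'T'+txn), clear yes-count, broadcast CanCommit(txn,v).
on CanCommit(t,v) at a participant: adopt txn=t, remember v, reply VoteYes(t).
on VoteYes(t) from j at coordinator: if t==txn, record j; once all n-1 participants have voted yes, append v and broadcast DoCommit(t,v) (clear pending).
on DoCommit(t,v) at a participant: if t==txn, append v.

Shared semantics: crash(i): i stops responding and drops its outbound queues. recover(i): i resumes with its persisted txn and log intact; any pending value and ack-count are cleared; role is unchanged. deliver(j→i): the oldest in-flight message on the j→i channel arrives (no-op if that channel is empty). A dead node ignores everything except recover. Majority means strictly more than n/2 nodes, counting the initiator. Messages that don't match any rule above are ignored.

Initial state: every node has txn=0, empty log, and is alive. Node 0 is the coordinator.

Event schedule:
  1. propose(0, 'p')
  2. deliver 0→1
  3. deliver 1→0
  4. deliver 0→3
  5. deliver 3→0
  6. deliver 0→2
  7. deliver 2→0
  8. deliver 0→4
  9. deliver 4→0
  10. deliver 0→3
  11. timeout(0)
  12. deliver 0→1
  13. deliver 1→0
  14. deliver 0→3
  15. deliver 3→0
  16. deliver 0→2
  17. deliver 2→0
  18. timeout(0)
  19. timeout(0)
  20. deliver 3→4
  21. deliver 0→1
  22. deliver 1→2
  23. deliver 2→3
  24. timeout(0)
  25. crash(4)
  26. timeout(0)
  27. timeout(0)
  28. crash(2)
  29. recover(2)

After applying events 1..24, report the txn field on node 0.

e1 propose(0,'p'): 0[coor,t=1,-]
e2 deliver 0→1: 1[part,t=1,-]
e3 deliver 1→0: ·
e4 deliver 0→3: 3[part,t=1,-]
e5 deliver 3→0: ·
e6 deliver 0→2: 2[part,t=1,-]
e7 deliver 2→0: ·
e8 deliver 0→4: 4[part,t=1,-]
e9 deliver 4→0: 0[coor,t=1,p]
e10 deliver 0→3: 3[part,t=1,p]
e11 timeout(0): 0[coor,t=2,p]
e12 deliver 0→1: 1[part,t=1,p]
e13 deliver 1→0: ·
e14 deliver 0→3: 3[part,t=2,p]
e15 deliver 3→0: ·
e16 deliver 0→2: 2[part,t=1,p]
e17 deliver 2→0: ·
e18 timeout(0): 0[coor,t=3,p]
e19 timeout(0): 0[coor,t=4,p]
e20 deliver 3→4: ·
e21 deliver 0→1: 1[part,t=2,p]
e22 deliver 1→2: ·
e23 deliver 2→3: ·
e24 timeout(0): 0[coor,t=5,p]

5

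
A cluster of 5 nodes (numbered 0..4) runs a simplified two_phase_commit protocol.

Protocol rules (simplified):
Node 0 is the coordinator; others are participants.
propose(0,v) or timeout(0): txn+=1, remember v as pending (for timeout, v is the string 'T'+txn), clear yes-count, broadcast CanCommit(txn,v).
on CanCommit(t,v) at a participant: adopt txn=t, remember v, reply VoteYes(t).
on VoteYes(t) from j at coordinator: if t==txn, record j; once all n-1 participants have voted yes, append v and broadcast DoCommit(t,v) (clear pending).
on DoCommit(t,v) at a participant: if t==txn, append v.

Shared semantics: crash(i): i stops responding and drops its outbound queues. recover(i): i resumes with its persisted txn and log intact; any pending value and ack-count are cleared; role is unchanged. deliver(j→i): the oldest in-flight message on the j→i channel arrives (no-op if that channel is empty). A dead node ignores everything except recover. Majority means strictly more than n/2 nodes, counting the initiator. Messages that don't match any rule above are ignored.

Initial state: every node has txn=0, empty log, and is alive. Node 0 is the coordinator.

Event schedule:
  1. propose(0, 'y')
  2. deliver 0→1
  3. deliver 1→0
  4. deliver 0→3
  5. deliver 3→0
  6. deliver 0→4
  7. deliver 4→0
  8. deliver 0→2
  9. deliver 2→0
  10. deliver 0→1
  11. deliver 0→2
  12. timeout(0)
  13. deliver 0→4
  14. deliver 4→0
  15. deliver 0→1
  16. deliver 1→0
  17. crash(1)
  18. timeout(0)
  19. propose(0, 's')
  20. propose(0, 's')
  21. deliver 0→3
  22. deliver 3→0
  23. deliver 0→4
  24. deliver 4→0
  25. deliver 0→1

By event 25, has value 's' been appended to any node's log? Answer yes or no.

no

[1] propose(0,'y') → N0(coor t1 [-])
[2] deliver 0→1 → N1(part t1 [-])
[3] deliver 1→0 → ∅
[4] deliver 0→3 → N3(part t1 [-])
[5] deliver 3→0 → ∅
[6] deliver 0→4 → N4(part t1 [-])
[7] deliver 4→0 → ∅
[8] deliver 0→2 → N2(part t1 [-])
[9] deliver 2→0 → N0(coor t1 [y])
[10] deliver 0→1 → N1(part t1 [y])
[11] deliver 0→2 → N2(part t1 [y])
[12] timeout(0) → N0(coor t2 [y])
[13] deliver 0→4 → N4(part t1 [y])
[14] deliver 4→0 → ∅
[15] deliver 0→1 → N1(part t2 [y])
[16] deliver 1→0 → ∅
[17] crash(1) → N1(✗part t2 [y])
[18] timeout(0) → N0(coor t3 [y])
[19] propose(0,'s') → N0(coor t4 [y])
[20] propose(0,'s') → N0(coor t5 [y])
[21] deliver 0→3 → N3(part t1 [y])
[22] deliver 3→0 → ∅
[23] deliver 0→4 → N4(part t2 [y])
[24] deliver 4→0 → ∅
[25] deliver 0→1 → ∅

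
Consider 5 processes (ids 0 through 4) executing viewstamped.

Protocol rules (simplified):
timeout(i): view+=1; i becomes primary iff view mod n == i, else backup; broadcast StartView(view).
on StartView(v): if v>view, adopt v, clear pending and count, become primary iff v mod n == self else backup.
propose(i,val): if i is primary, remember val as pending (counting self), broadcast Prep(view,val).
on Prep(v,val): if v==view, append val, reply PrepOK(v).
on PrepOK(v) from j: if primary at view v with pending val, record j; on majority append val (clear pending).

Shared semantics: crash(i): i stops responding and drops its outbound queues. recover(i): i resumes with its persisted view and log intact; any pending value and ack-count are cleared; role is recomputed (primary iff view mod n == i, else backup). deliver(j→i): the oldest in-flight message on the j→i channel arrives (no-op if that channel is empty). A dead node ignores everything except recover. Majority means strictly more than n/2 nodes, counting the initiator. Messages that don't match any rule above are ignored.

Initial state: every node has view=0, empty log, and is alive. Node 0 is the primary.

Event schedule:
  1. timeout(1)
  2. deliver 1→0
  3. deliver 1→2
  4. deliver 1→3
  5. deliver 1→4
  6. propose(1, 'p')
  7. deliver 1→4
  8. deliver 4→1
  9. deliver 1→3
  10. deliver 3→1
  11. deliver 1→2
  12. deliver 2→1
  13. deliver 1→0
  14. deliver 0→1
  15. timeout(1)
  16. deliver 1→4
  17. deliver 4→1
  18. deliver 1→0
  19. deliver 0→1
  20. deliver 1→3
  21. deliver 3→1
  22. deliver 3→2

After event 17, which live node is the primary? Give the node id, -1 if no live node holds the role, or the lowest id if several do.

after 1 — timeout(1): n1:prim/v1/[-]
after 2 — deliver 1→0: n0:back/v1/[-]
after 3 — deliver 1→2: n2:back/v1/[-]
after 4 — deliver 1→3: n3:back/v1/[-]
after 5 — deliver 1→4: n4:back/v1/[-]
after 6 — propose(1,'p'): ·
after 7 — deliver 1→4: n4:back/v1/[p]
after 8 — deliver 4→1: ·
after 9 — deliver 1→3: n3:back/v1/[p]
after 10 — deliver 3→1: n1:prim/v1/[p]
after 11 — deliver 1→2: n2:back/v1/[p]
after 12 — deliver 2→1: ·
after 13 — deliver 1→0: n0:back/v1/[p]
after 14 — deliver 0→1: ·
after 15 — timeout(1): n1:back/v2/[p]
after 16 — deliver 1→4: n4:back/v2/[p]
after 17 — deliver 4→1: ·

-1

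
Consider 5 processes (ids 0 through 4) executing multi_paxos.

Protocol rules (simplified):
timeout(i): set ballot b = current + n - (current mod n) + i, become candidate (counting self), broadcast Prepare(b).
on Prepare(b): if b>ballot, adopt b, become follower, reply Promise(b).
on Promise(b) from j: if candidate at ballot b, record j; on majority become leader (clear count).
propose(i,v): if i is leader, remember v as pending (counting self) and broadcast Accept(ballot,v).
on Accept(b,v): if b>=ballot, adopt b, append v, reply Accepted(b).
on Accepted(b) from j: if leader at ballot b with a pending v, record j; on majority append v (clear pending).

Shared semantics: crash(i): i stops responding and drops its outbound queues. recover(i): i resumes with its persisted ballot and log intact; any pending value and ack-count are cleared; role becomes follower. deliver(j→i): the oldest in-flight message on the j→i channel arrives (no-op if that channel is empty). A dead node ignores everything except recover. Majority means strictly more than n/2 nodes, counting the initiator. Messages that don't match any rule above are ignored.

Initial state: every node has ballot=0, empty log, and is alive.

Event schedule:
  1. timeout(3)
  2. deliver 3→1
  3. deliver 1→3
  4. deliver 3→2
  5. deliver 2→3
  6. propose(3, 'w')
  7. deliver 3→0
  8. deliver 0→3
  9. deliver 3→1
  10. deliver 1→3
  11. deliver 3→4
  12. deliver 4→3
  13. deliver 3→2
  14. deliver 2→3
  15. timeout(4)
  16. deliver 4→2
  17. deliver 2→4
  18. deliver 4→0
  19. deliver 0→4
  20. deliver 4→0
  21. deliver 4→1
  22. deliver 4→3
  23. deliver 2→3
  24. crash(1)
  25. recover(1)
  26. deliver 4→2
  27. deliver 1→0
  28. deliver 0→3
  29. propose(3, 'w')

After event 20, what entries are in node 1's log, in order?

w

after 1 — timeout(3): n3:cand/b8/[-]
after 2 — deliver 3→1: n1:foll/b8/[-]
after 3 — deliver 1→3: ·
after 4 — deliver 3→2: n2:foll/b8/[-]
after 5 — deliver 2→3: n3:lead/b8/[-]
after 6 — propose(3,'w'): ·
after 7 — deliver 3→0: n0:foll/b8/[-]
after 8 — deliver 0→3: ·
after 9 — deliver 3→1: n1:foll/b8/[w]
after 10 — deliver 1→3: ·
after 11 — deliver 3→4: n4:foll/b8/[-]
after 12 — deliver 4→3: ·
after 13 — deliver 3→2: n2:foll/b8/[w]
after 14 — deliver 2→3: n3:lead/b8/[w]
after 15 — timeout(4): n4:cand/b14/[-]
after 16 — deliver 4→2: n2:foll/b14/[w]
after 17 — deliver 2→4: ·
after 18 — deliver 4→0: n0:foll/b14/[-]
after 19 — deliver 0→4: n4:lead/b14/[-]
after 20 — deliver 4→0: ·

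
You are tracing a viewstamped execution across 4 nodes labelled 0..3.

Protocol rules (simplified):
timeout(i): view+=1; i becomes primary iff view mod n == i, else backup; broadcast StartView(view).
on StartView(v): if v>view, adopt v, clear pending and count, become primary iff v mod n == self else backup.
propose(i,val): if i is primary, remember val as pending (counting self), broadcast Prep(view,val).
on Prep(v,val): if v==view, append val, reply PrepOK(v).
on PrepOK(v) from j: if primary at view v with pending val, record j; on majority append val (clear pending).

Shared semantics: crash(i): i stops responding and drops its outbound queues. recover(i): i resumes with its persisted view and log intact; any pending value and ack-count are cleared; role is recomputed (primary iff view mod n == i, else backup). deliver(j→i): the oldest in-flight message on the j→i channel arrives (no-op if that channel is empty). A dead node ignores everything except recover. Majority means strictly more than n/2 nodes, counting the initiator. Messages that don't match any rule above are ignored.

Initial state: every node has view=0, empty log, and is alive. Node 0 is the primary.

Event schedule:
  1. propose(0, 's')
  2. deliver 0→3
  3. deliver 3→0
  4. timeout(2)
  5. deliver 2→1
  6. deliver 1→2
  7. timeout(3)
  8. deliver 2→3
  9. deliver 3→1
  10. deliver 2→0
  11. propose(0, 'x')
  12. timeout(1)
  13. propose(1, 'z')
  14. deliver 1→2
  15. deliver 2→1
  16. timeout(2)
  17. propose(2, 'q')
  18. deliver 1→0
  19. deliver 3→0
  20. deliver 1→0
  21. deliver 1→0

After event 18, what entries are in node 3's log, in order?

after 1 — propose(0,'s'): ·
after 2 — deliver 0→3: n3:back/v0/[s]
after 3 — deliver 3→0: ·
after 4 — timeout(2): n2:back/v1/[-]
after 5 — deliver 2→1: n1:prim/v1/[-]
after 6 — deliver 1→2: ·
after 7 — timeout(3): n3:back/v1/[s]
after 8 — deliver 2→3: ·
after 9 — deliver 3→1: ·
after 10 — deliver 2→0: n0:back/v1/[-]
after 11 — propose(0,'x'): ·
after 12 — timeout(1): n1:back/v2/[-]
after 13 — propose(1,'z'): ·
after 14 — deliver 1→2: n2:prim/v2/[-]
after 15 — deliver 2→1: ·
after 16 — timeout(2): n2:back/v3/[-]
after 17 — propose(2,'q'): ·
after 18 — deliver 1→0: n0:back/v2/[-]

s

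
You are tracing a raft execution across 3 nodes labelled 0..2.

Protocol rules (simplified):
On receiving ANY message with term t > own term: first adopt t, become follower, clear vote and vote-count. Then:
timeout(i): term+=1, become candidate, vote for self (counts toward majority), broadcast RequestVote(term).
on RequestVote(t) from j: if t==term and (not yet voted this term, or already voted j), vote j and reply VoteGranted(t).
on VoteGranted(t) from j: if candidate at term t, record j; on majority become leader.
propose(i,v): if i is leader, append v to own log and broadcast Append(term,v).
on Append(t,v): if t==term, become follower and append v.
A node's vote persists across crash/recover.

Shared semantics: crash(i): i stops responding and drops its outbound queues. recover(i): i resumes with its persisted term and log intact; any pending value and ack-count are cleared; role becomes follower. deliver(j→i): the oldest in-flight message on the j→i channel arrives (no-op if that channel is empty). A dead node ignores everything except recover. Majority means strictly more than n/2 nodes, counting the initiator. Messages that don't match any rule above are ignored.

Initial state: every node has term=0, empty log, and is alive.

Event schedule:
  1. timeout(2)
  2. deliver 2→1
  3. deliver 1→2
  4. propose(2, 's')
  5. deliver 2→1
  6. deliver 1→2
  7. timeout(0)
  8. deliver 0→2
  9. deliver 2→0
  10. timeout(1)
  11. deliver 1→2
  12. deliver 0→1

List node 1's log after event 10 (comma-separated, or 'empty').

s

step 1 timeout(2): 2={cand,t=1,log=-}
step 2 deliver 2→1: 1={foll,t=1,log=-}
step 3 deliver 1→2: 2={lead,t=1,log=-}
step 4 propose(2,'s'): 2={lead,t=1,log=s}
step 5 deliver 2→1: 1={foll,t=1,log=s}
step 6 deliver 1→2: —
step 7 timeout(0): 0={cand,t=1,log=-}
step 8 deliver 0→2: —
step 9 deliver 2→0: —
step 10 timeout(1): 1={cand,t=2,log=s}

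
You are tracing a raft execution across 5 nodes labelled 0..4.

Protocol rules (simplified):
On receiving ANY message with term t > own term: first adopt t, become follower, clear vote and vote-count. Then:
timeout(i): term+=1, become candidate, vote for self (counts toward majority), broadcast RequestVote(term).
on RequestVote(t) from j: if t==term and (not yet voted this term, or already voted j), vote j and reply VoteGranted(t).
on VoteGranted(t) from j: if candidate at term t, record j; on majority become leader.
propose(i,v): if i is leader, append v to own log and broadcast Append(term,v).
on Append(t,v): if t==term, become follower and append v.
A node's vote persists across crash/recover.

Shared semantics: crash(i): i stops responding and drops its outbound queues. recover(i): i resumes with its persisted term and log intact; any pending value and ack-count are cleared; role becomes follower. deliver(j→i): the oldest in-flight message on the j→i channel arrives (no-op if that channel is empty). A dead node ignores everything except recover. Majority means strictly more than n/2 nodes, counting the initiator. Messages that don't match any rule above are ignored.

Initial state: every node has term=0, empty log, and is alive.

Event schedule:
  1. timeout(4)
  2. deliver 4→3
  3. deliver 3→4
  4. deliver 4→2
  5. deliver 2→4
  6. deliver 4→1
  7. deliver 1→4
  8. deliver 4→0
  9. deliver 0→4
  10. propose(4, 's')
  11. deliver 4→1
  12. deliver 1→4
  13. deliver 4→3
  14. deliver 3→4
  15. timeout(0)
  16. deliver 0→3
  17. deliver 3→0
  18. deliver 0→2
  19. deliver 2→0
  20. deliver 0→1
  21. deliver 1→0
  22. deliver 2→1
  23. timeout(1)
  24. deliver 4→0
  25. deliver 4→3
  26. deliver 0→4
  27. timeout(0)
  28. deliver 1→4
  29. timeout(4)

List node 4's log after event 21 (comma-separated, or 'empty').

s

step 1 timeout(4): 4={cand,t=1,log=-}
step 2 deliver 4→3: 3={foll,t=1,log=-}
step 3 deliver 3→4: —
step 4 deliver 4→2: 2={foll,t=1,log=-}
step 5 deliver 2→4: 4={lead,t=1,log=-}
step 6 deliver 4→1: 1={foll,t=1,log=-}
step 7 deliver 1→4: —
step 8 deliver 4→0: 0={foll,t=1,log=-}
step 9 deliver 0→4: —
step 10 propose(4,'s'): 4={lead,t=1,log=s}
step 11 deliver 4→1: 1={foll,t=1,log=s}
step 12 deliver 1→4: —
step 13 deliver 4→3: 3={foll,t=1,log=s}
step 14 deliver 3→4: —
step 15 timeout(0): 0={cand,t=2,log=-}
step 16 deliver 0→3: 3={foll,t=2,log=s}
step 17 deliver 3→0: —
step 18 deliver 0→2: 2={foll,t=2,log=-}
step 19 deliver 2→0: 0={lead,t=2,log=-}
step 20 deliver 0→1: 1={foll,t=2,log=s}
step 21 deliver 1→0: —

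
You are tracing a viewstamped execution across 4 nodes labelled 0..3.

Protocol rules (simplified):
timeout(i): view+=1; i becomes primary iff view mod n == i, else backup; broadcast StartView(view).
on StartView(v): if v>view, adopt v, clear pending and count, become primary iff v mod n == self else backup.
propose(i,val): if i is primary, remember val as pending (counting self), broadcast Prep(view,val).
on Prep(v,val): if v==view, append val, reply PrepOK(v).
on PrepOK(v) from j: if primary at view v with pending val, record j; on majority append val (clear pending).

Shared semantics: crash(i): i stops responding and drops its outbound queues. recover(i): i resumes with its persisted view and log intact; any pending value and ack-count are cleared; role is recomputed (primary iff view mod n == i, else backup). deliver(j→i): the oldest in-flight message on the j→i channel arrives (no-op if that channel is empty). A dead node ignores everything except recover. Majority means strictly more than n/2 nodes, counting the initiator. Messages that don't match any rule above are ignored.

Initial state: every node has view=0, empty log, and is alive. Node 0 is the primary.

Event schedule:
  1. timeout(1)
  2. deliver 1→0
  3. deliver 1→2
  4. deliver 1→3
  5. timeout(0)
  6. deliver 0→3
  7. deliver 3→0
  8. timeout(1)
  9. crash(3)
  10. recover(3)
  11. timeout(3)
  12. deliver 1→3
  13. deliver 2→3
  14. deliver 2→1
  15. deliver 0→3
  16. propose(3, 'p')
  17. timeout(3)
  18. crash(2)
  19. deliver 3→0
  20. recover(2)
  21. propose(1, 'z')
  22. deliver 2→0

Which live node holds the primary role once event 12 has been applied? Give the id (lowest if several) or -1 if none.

3

e1 timeout(1): 1[prim,v=1,-]
e2 deliver 1→0: 0[back,v=1,-]
e3 deliver 1→2: 2[back,v=1,-]
e4 deliver 1→3: 3[back,v=1,-]
e5 timeout(0): 0[back,v=2,-]
e6 deliver 0→3: 3[back,v=2,-]
e7 deliver 3→0: ·
e8 timeout(1): 1[back,v=2,-]
e9 crash(3): 3[✗back,v=2,-]
e10 recover(3): 3[back,v=2,-]
e11 timeout(3): 3[prim,v=3,-]
e12 deliver 1→3: ·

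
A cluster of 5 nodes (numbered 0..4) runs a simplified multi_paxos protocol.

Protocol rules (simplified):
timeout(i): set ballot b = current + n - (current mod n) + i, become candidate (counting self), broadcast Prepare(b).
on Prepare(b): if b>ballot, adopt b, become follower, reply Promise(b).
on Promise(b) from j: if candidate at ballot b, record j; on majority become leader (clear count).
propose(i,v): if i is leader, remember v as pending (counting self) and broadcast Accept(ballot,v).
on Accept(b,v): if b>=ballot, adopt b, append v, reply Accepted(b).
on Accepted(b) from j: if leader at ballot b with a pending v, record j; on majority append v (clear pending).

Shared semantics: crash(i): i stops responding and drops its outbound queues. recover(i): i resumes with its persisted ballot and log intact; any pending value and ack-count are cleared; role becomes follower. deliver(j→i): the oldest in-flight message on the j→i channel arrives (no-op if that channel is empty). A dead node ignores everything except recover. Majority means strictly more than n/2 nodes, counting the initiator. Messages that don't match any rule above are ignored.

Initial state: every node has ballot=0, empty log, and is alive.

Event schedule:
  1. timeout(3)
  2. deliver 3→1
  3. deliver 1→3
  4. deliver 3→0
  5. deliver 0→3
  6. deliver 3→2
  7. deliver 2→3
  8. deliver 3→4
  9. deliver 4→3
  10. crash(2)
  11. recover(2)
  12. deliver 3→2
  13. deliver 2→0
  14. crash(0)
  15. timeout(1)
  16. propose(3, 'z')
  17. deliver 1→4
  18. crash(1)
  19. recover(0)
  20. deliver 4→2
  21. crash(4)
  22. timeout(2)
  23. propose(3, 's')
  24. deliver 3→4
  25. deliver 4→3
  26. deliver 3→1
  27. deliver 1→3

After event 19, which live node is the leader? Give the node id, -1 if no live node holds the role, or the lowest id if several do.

3

e1 timeout(3): 3[cand,b=8,-]
e2 deliver 3→1: 1[foll,b=8,-]
e3 deliver 1→3: ·
e4 deliver 3→0: 0[foll,b=8,-]
e5 deliver 0→3: 3[lead,b=8,-]
e6 deliver 3→2: 2[foll,b=8,-]
e7 deliver 2→3: ·
e8 deliver 3→4: 4[foll,b=8,-]
e9 deliver 4→3: ·
e10 crash(2): 2[✗foll,b=8,-]
e11 recover(2): 2[foll,b=8,-]
e12 deliver 3→2: ·
e13 deliver 2→0: ·
e14 crash(0): 0[✗foll,b=8,-]
e15 timeout(1): 1[cand,b=11,-]
e16 propose(3,'z'): ·
e17 deliver 1→4: 4[foll,b=11,-]
e18 crash(1): 1[✗cand,b=11,-]
e19 recover(0): 0[foll,b=8,-]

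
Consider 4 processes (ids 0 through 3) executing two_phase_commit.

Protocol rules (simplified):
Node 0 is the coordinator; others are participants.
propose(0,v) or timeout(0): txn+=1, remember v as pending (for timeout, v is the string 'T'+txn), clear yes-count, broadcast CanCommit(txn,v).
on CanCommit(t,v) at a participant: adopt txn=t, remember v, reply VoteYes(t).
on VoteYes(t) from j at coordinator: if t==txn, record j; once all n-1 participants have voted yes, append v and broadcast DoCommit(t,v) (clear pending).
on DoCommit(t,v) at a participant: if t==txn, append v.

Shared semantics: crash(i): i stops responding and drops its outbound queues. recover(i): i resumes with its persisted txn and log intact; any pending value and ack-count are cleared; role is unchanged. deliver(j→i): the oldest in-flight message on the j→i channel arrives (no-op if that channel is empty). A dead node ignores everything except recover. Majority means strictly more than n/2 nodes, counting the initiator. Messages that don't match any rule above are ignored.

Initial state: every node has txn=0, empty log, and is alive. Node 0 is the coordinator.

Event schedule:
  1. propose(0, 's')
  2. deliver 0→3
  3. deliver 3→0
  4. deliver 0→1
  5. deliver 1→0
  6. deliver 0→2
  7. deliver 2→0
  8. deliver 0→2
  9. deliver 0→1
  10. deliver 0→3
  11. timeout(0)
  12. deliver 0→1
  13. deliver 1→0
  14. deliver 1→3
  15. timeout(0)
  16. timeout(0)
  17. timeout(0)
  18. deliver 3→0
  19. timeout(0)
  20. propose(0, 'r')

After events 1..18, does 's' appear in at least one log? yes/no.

yes

after 1 — propose(0,'s'): n0:coor/t1/[-]
after 2 — deliver 0→3: n3:part/t1/[-]
after 3 — deliver 3→0: ·
after 4 — deliver 0→1: n1:part/t1/[-]
after 5 — deliver 1→0: ·
after 6 — deliver 0→2: n2:part/t1/[-]
after 7 — deliver 2→0: n0:coor/t1/[s]
after 8 — deliver 0→2: n2:part/t1/[s]
after 9 — deliver 0→1: n1:part/t1/[s]
after 10 — deliver 0→3: n3:part/t1/[s]
after 11 — timeout(0): n0:coor/t2/[s]
after 12 — deliver 0→1: n1:part/t2/[s]
after 13 — deliver 1→0: ·
after 14 — deliver 1→3: ·
after 15 — timeout(0): n0:coor/t3/[s]
after 16 — timeout(0): n0:coor/t4/[s]
after 17 — timeout(0): n0:coor/t5/[s]
after 18 — deliver 3→0: ·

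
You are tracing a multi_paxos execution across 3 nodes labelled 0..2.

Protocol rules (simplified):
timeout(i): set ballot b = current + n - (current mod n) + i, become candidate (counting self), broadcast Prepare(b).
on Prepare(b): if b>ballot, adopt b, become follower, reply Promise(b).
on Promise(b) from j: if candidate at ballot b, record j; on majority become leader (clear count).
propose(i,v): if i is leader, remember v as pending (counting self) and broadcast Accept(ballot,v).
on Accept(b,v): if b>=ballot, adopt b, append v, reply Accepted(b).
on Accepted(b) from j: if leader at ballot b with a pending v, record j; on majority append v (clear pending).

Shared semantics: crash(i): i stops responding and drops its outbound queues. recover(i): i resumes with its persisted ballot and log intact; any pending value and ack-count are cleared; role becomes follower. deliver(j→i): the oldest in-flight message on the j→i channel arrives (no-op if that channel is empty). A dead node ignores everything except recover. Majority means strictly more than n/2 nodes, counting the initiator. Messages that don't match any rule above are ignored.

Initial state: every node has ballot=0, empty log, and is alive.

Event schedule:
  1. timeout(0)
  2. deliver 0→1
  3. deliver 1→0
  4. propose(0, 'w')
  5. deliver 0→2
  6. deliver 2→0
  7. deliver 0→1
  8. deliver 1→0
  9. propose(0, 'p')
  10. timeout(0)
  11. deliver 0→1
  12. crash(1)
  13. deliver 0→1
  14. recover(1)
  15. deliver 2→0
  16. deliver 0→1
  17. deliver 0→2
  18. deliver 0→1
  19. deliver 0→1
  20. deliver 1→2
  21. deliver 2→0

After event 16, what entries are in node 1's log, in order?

w,p

e1 timeout(0): 0[cand,b=3,-]
e2 deliver 0→1: 1[foll,b=3,-]
e3 deliver 1→0: 0[lead,b=3,-]
e4 propose(0,'w'): ·
e5 deliver 0→2: 2[foll,b=3,-]
e6 deliver 2→0: ·
e7 deliver 0→1: 1[foll,b=3,w]
e8 deliver 1→0: 0[lead,b=3,w]
e9 propose(0,'p'): ·
e10 timeout(0): 0[cand,b=6,w]
e11 deliver 0→1: 1[foll,b=3,w,p]
e12 crash(1): 1[✗foll,b=3,w,p]
e13 deliver 0→1: ·
e14 recover(1): 1[foll,b=3,w,p]
e15 deliver 2→0: ·
e16 deliver 0→1: 1[foll,b=6,w,p]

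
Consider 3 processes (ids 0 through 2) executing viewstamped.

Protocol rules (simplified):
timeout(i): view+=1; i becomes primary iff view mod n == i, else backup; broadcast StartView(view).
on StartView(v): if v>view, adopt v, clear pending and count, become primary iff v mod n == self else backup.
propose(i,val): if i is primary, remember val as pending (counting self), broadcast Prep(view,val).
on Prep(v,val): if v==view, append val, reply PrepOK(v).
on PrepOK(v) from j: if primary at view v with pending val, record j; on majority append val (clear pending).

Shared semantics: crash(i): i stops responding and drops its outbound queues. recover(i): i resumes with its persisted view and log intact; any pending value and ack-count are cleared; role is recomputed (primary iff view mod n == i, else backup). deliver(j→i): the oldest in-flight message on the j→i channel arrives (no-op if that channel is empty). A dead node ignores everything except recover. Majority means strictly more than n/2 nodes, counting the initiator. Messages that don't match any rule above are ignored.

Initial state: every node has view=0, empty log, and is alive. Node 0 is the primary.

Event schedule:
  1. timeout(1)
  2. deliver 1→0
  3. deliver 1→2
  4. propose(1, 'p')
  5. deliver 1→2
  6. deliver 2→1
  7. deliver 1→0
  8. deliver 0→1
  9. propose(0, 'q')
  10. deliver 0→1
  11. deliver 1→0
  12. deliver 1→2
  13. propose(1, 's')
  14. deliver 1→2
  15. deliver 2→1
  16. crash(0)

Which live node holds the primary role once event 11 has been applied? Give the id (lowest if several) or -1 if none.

1. timeout(1):  <1:prim v1 ->
2. deliver 1→0:  <0:back v1 ->
3. deliver 1→2:  <2:back v1 ->
4. propose(1,'p'):  nop
5. deliver 1→2:  <2:back v1 p>
6. deliver 2→1:  <1:prim v1 p>
7. deliver 1→0:  <0:back v1 p>
8. deliver 0→1:  nop
9. propose(0,'q'):  nop
10. deliver 0→1:  nop
11. deliver 1→0:  nop

1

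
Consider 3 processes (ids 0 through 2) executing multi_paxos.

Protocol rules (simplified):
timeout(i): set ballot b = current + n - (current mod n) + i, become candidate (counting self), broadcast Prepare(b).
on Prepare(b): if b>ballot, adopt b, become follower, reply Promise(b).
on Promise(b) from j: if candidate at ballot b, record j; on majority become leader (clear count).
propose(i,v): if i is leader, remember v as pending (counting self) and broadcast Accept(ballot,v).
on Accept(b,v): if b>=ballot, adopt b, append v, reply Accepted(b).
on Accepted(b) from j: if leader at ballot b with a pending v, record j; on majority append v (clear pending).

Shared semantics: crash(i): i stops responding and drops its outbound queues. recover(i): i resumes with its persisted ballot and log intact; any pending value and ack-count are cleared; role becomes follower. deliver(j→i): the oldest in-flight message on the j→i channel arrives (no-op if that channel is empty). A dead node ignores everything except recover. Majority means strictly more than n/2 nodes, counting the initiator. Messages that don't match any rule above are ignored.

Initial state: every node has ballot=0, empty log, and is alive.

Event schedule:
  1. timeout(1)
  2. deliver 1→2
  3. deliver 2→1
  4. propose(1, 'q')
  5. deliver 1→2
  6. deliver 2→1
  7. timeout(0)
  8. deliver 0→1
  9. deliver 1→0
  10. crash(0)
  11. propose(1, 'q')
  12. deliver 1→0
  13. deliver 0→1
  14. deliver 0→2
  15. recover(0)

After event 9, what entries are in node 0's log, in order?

empty

1. timeout(1):  <1:cand b4 ->
2. deliver 1→2:  <2:foll b4 ->
3. deliver 2→1:  <1:lead b4 ->
4. propose(1,'q'):  nop
5. deliver 1→2:  <2:foll b4 q>
6. deliver 2→1:  <1:lead b4 q>
7. timeout(0):  <0:cand b3 ->
8. deliver 0→1:  nop
9. deliver 1→0:  <0:foll b4 ->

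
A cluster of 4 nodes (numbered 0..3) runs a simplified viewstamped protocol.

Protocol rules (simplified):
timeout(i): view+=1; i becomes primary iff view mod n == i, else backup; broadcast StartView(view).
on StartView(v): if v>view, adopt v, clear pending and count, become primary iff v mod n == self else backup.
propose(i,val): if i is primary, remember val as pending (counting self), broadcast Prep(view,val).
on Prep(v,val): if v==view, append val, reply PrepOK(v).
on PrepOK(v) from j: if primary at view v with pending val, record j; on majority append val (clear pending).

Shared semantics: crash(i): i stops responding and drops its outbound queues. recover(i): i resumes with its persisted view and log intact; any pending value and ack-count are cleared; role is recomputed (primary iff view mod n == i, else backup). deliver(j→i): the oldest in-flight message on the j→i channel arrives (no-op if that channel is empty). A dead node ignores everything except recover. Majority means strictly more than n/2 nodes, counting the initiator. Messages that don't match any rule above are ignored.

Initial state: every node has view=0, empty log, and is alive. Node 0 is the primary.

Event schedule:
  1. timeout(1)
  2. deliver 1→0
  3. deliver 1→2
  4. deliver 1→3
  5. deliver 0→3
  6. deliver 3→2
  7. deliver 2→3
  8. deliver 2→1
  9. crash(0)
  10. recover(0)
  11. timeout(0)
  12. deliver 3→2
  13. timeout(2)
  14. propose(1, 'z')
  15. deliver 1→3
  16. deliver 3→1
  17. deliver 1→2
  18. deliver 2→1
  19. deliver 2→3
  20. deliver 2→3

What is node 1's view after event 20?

2

step 1 timeout(1): 1={prim,v=1,log=-}
step 2 deliver 1→0: 0={back,v=1,log=-}
step 3 deliver 1→2: 2={back,v=1,log=-}
step 4 deliver 1→3: 3={back,v=1,log=-}
step 5 deliver 0→3: —
step 6 deliver 3→2: —
step 7 deliver 2→3: —
step 8 deliver 2→1: —
step 9 crash(0): 0={✗back,v=1,log=-}
step 10 recover(0): 0={back,v=1,log=-}
step 11 timeout(0): 0={back,v=2,log=-}
step 12 deliver 3→2: —
step 13 timeout(2): 2={prim,v=2,log=-}
step 14 propose(1,'z'): —
step 15 deliver 1→3: 3={back,v=1,log=z}
step 16 deliver 3→1: —
step 17 deliver 1→2: —
step 18 deliver 2→1: 1={back,v=2,log=-}
step 19 deliver 2→3: 3={back,v=2,log=z}
step 20 deliver 2→3: —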